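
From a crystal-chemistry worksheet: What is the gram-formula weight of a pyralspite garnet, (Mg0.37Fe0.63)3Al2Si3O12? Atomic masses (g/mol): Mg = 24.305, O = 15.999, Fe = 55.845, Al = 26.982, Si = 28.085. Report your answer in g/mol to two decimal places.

M = 1.11(24.305) + 1.89(55.845) + 2(26.982) + 3(28.085) + 12(15.999)

462.73 g/mol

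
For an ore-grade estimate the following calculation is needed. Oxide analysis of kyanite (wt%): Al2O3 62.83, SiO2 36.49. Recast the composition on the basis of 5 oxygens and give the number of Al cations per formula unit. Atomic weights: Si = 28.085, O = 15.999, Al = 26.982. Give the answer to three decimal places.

2.012 Al apfu

Al2O3 (M=101.961): mol = 0.61622; Al = 1.23244, O = 1.84866.
SiO2 (M=60.083): mol = 0.60733; Si = 0.60733, O = 1.21466.
ΣO = 3.06332; factor = 5/ΣO = 1.63222.
Al apfu = 1.23244 × 1.63222 = 2.012.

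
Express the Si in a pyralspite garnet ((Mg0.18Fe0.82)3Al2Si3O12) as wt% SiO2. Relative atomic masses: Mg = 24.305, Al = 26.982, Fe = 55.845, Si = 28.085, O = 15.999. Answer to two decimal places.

37.50 wt%

Molar mass of (Mg0.18Fe0.82)3Al2Si3O12 = 0.54*24.305 + 2.46*55.845 + 2*26.982 + 3*28.085 + 12*15.999 = 480.710 g/mol.
Each formula unit contains 3 Si, equivalent to 3/1 = 3.0000 mol SiO2.
M(SiO2) = 1×28.085 + 2×15.999 = 60.083 g/mol.
Mass of SiO2 per formula unit = 3.0000 × 60.083 = 180.249 g.
SiO2 wt% = 180.249 / 480.710 × 100 = 37.50%.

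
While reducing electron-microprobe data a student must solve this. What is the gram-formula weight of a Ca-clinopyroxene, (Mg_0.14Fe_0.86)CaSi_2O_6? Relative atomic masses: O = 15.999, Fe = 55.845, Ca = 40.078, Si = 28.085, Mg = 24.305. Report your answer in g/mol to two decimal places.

243.67 g/mol

M = 0.14*24.305 + 0.86*55.845 + 1*40.078 + 2*28.085 + 6*15.999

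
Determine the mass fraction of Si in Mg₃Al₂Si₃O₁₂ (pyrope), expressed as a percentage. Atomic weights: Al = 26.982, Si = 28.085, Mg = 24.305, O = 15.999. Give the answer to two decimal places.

Molar mass of Mg₃Al₂Si₃O₁₂: 3×24.305 + 2×26.982 + 3×28.085 + 12×15.999 = 403.122 g/mol.
Mass of Si per formula unit: 3 × 28.085 = 84.255 g.
Weight fraction Si = 84.255 / 403.122 = 0.2090.

20.90 mass %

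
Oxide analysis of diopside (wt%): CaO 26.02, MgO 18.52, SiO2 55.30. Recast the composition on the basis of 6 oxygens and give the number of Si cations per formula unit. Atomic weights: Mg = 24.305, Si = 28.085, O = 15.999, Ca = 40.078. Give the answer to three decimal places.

1.998 Si apfu

CaO (M=56.077): mol = 0.46400; Ca = 0.46400, O = 0.46400.
MgO (M=40.304): mol = 0.45951; Mg = 0.45951, O = 0.45951.
SiO2 (M=60.083): mol = 0.92039; Si = 0.92039, O = 1.84078.
ΣO = 2.76429; factor = 6/ΣO = 2.17054.
Si apfu = 0.92039 × 2.17054 = 1.998.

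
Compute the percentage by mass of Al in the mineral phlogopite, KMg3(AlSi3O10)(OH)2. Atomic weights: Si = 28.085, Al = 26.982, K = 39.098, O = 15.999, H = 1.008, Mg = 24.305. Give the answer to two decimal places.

6.47 mass %

Molar mass of KMg3(AlSi3O10)(OH)2: 1*39.098 + 3*24.305 + 1*26.982 + 3*28.085 + 12*15.999 + 2*1.008 = 417.254 g/mol.
Mass of Al per formula unit: 1 × 26.982 = 26.982 g.
Weight fraction Al = 26.982 / 417.254 = 0.0647.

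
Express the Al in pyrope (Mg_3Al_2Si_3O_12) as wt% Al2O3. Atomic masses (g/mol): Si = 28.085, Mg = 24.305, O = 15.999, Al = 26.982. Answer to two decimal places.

M(Mg_3Al_2Si_3O_12) = 403.122 g/mol; M(Al2O3) = 101.961 g/mol.
Moles Al2O3 per formula unit = 2 Al ÷ 2 = 1.0000.
Al2O3 fraction = (1.0000 × 101.961) / 403.122 = 101.961/403.122 = 0.2529.

25.29 wt%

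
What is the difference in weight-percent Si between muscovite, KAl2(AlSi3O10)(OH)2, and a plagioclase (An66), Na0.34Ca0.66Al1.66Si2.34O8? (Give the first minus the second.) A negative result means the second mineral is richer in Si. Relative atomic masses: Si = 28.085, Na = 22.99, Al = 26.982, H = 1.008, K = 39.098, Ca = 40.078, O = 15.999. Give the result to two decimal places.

First mineral: 84.255 g Si in 398.303 g formula = 21.15 wt% Si.
Second mineral: 65.719 g Si in 272.769 g formula = 24.09 wt% Si.
21.15% − 24.09% gives a difference of -2.94 percentage points.

-2.94 percentage points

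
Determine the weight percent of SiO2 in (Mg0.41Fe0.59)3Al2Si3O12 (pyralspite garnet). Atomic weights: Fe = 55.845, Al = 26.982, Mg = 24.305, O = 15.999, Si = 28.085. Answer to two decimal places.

39.27 wt%

Molar mass of (Mg0.41Fe0.59)3Al2Si3O12 = 1.23×24.305 + 1.77×55.845 + 2×26.982 + 3×28.085 + 12×15.999 = 458.948 g/mol.
Each formula unit contains 3 Si, equivalent to 3/1 = 3.0000 mol SiO2.
M(SiO2) = 1×28.085 + 2×15.999 = 60.083 g/mol.
Mass of SiO2 per formula unit = 3.0000 × 60.083 = 180.249 g.
SiO2 wt% = 180.249 / 458.948 × 100 = 39.27%.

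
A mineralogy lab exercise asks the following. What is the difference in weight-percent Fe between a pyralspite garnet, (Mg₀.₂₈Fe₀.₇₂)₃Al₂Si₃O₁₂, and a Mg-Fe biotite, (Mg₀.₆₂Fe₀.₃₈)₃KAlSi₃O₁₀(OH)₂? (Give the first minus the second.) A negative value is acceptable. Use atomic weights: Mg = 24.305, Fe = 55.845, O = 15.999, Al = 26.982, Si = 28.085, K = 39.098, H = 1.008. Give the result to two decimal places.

First mineral: 120.625 g Fe in 471.248 g formula = 25.60 wt% Fe.
Second mineral: 63.663 g Fe in 453.210 g formula = 14.05 wt% Fe.
25.60% − 14.05% gives a difference of 11.55 percentage points.

11.55 percentage points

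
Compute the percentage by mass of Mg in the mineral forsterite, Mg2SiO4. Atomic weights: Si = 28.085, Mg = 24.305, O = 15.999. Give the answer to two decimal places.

Formula mass = 2×24.305 + 1×28.085 + 4×15.999 = 140.691 g/mol, of which 48.610 g is Mg.
So Mg makes up 48.610/140.691 = 0.3455 of the mass, i.e. 34.55%.

34.55 mass %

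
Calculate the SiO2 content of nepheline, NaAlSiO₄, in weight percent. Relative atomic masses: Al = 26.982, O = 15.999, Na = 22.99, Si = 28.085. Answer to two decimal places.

42.30 wt%

Molar mass of NaAlSiO₄ = 1×22.99 + 1×26.982 + 1×28.085 + 4×15.999 = 142.053 g/mol.
Each formula unit contains 1 Si, equivalent to 1/1 = 1.0000 mol SiO2.
M(SiO2) = 1×28.085 + 2×15.999 = 60.083 g/mol.
Mass of SiO2 per formula unit = 1.0000 × 60.083 = 60.083 g.
SiO2 wt% = 60.083 / 142.053 × 100 = 42.30%.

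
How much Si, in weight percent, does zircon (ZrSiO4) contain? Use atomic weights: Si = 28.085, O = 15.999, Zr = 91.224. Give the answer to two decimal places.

15.32 weight percent

Formula mass = 1*91.224 + 1*28.085 + 4*15.999 = 183.305 g/mol, of which 28.085 g is Si.
So Si makes up 28.085/183.305 = 0.1532 of the mass, i.e. 15.32%.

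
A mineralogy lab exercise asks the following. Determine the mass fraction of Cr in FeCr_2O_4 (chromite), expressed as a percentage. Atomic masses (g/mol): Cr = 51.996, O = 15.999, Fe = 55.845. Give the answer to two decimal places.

M(FeCr_2O_4) = 223.833 g/mol.
Cr contributes 2 × 51.996 = 103.992 g per mole.
103.992/223.833 = 0.4646 → 46.46%.

46.46 mass %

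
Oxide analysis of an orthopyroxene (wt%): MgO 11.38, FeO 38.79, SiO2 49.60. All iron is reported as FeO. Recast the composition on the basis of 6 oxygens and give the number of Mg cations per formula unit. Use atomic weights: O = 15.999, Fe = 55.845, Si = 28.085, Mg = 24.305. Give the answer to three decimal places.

11.38 wt% MgO ÷ 40.304 g/mol = 0.28235 mol, giving 0.28235 Mg and 0.28235 O.
38.79 wt% FeO ÷ 71.844 g/mol = 0.53992 mol, giving 0.53992 Fe and 0.53992 O.
49.60 wt% SiO2 ÷ 60.083 g/mol = 0.82552 mol, giving 0.82552 Si and 1.65104 O.
Oxygen sums to 2.47331; scaling by 6/2.47331 = 2.42590 puts the formula on 6 O.
Mg: 0.28235 × 2.42590 = 0.685 atoms per formula unit.

0.685 Mg apfu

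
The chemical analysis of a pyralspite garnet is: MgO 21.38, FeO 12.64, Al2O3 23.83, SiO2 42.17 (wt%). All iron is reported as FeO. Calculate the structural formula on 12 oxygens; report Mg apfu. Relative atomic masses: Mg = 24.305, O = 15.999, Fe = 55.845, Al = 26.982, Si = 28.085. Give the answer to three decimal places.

2.264 Mg apfu

21.38 wt% MgO ÷ 40.304 g/mol = 0.53047 mol, giving 0.53047 Mg and 0.53047 O.
12.64 wt% FeO ÷ 71.844 g/mol = 0.17594 mol, giving 0.17594 Fe and 0.17594 O.
23.83 wt% Al2O3 ÷ 101.961 g/mol = 0.23372 mol, giving 0.46744 Al and 0.70116 O.
42.17 wt% SiO2 ÷ 60.083 g/mol = 0.70186 mol, giving 0.70186 Si and 1.40372 O.
Oxygen sums to 2.81129; scaling by 12/2.81129 = 4.26850 puts the formula on 12 O.
Mg: 0.53047 × 4.26850 = 2.264 atoms per formula unit.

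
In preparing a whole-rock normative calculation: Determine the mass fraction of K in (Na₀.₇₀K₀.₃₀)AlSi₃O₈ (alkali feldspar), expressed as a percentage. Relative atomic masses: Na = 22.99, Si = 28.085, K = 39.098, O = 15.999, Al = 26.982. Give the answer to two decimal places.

4.39 mass %

M((Na₀.₇₀K₀.₃₀)AlSi₃O₈) = 267.051 g/mol.
K contributes 0.30 × 39.098 = 11.729 g per mole.
11.729/267.051 = 0.0439 → 4.39%.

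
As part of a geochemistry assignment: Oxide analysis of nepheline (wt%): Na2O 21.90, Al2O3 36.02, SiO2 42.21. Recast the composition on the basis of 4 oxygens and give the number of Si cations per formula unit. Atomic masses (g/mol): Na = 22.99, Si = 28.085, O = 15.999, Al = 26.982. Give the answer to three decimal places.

21.90 wt% Na2O ÷ 61.979 g/mol = 0.35335 mol, giving 0.70670 Na and 0.35335 O.
36.02 wt% Al2O3 ÷ 101.961 g/mol = 0.35327 mol, giving 0.70654 Al and 1.05981 O.
42.21 wt% SiO2 ÷ 60.083 g/mol = 0.70253 mol, giving 0.70253 Si and 1.40506 O.
Oxygen sums to 2.81822; scaling by 4/2.81822 = 1.41934 puts the formula on 4 O.
Si: 0.70253 × 1.41934 = 0.997 atoms per formula unit.

0.997 Si apfu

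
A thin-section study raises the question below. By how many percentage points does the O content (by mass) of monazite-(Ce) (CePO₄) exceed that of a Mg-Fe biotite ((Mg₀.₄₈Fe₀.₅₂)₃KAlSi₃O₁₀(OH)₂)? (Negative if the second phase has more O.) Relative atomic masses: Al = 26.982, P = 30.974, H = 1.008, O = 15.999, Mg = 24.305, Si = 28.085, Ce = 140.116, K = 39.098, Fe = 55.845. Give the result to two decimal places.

-13.94 percentage points

M(CePO₄) = 235.086 g/mol, so wt% O = 63.996/235.086 × 100 = 27.22%.
M((Mg₀.₄₈Fe₀.₅₂)₃KAlSi₃O₁₀(OH)₂) = 466.456 g/mol, so wt% O = 191.988/466.456 × 100 = 41.16%.
27.22 − 41.16 = -13.94 pp.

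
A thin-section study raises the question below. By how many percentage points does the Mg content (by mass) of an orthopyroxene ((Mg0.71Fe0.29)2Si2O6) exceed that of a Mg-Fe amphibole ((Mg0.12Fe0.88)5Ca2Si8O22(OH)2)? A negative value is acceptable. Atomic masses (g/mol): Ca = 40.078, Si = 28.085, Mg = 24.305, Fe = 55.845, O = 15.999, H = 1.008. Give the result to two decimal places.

M((Mg0.71Fe0.29)2Si2O6) = 219.067 g/mol, so wt% Mg = 34.513/219.067 × 100 = 15.75%.
M((Mg0.12Fe0.88)5Ca2Si8O22(OH)2) = 951.129 g/mol, so wt% Mg = 14.583/951.129 × 100 = 1.53%.
15.75 − 1.53 = 14.22 pp.

14.22 percentage points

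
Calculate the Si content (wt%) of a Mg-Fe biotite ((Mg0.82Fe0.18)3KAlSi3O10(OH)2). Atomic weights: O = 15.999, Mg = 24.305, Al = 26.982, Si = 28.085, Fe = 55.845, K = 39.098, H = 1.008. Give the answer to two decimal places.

M((Mg0.82Fe0.18)3KAlSi3O10(OH)2) = 434.286 g/mol.
Si contributes 3 × 28.085 = 84.255 g per mole.
84.255/434.286 = 0.1940 → 19.40%.

19.40 wt%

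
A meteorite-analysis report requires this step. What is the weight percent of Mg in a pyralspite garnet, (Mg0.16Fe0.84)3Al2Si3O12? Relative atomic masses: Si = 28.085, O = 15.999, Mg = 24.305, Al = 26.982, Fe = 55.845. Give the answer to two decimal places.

M((Mg0.16Fe0.84)3Al2Si3O12) = 482.603 g/mol.
Mg contributes 0.48 × 24.305 = 11.666 g per mole.
11.666/482.603 = 0.0242 → 2.42%.

2.42 wt%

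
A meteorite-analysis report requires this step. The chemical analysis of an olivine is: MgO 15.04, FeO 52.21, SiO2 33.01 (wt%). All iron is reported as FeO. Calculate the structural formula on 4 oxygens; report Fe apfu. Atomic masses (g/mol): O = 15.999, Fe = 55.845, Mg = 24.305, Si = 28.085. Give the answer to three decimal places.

15.04 wt% MgO ÷ 40.304 g/mol = 0.37316 mol, giving 0.37316 Mg and 0.37316 O.
52.21 wt% FeO ÷ 71.844 g/mol = 0.72671 mol, giving 0.72671 Fe and 0.72671 O.
33.01 wt% SiO2 ÷ 60.083 g/mol = 0.54941 mol, giving 0.54941 Si and 1.09882 O.
Oxygen sums to 2.19869; scaling by 4/2.19869 = 1.81927 puts the formula on 4 O.
Fe: 0.72671 × 1.81927 = 1.322 atoms per formula unit.

1.322 Fe apfu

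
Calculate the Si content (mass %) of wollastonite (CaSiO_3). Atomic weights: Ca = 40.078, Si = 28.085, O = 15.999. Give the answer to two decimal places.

M(CaSiO_3) = 116.160 g/mol.
Si contributes 1 × 28.085 = 28.085 g per mole.
28.085/116.160 = 0.2418 → 24.18%.

24.18 mass %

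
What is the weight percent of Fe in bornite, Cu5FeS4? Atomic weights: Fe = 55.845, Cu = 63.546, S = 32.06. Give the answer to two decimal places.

11.13 wt%

Molar mass of Cu5FeS4: 5·63.546 + 1·55.845 + 4·32.06 = 501.815 g/mol.
Mass of Fe per formula unit: 1 × 55.845 = 55.845 g.
Weight fraction Fe = 55.845 / 501.815 = 0.1113.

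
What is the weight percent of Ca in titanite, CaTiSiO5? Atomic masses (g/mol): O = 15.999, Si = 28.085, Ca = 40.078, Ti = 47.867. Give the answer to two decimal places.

Molar mass of CaTiSiO5: 1*40.078 + 1*47.867 + 1*28.085 + 5*15.999 = 196.025 g/mol.
Mass of Ca per formula unit: 1 × 40.078 = 40.078 g.
Weight fraction Ca = 40.078 / 196.025 = 0.2045.

20.45 weight percent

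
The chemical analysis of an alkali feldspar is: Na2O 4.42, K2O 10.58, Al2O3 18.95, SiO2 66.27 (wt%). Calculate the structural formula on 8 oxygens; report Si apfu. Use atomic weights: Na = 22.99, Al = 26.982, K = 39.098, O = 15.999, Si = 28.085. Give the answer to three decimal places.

2.994 Si apfu

Na2O (M=61.979): mol = 0.07131; Na = 0.14262, O = 0.07131.
K2O (M=94.195): mol = 0.11232; K = 0.22464, O = 0.11232.
Al2O3 (M=101.961): mol = 0.18586; Al = 0.37172, O = 0.55758.
SiO2 (M=60.083): mol = 1.10297; Si = 1.10297, O = 2.20594.
ΣO = 2.94715; factor = 8/ΣO = 2.71449.
Si apfu = 1.10297 × 2.71449 = 2.994.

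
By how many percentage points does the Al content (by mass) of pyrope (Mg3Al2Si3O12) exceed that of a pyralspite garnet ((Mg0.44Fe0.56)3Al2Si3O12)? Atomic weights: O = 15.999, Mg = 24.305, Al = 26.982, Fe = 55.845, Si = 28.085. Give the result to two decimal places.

First mineral: 53.964 g Al in 403.122 g formula = 13.39 wt% Al.
Second mineral: 53.964 g Al in 456.109 g formula = 11.83 wt% Al.
13.39% − 11.83% gives a difference of 1.56 percentage points.

1.56 percentage points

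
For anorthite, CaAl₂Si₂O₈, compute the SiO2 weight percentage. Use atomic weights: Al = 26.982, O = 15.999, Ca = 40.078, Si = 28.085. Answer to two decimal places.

43.19 wt%

Molar mass of CaAl₂Si₂O₈ = 1×40.078 + 2×26.982 + 2×28.085 + 8×15.999 = 278.204 g/mol.
Each formula unit contains 2 Si, equivalent to 2/1 = 2.0000 mol SiO2.
M(SiO2) = 1×28.085 + 2×15.999 = 60.083 g/mol.
Mass of SiO2 per formula unit = 2.0000 × 60.083 = 120.166 g.
SiO2 wt% = 120.166 / 278.204 × 100 = 43.19%.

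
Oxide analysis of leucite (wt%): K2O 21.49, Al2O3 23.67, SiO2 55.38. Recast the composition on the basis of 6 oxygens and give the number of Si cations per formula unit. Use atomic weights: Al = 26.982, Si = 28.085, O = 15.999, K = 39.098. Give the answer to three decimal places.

1.998 Si apfu

K2O: 21.49/94.195 = 0.22814 mol → 0.45628 mol K, 0.22814 mol O.
Al2O3: 23.67/101.961 = 0.23215 mol → 0.46430 mol Al, 0.69645 mol O.
SiO2: 55.38/60.083 = 0.92172 mol → 0.92172 mol Si, 1.84344 mol O.
Total oxygen = 2.76803 mol. Normalization factor = 6/2.76803 = 2.16761.
Si per 6 O = 0.92172 × 2.16761 = 1.998.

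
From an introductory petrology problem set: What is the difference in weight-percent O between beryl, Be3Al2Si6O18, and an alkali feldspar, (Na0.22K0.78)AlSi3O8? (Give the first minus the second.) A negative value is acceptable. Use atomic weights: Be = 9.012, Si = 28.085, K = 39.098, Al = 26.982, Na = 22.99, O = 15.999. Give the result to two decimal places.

7.00 percentage points

First mineral: 287.982 g O in 537.492 g formula = 53.58 wt% O.
Second mineral: 127.992 g O in 274.783 g formula = 46.58 wt% O.
53.58% − 46.58% gives a difference of 7.00 percentage points.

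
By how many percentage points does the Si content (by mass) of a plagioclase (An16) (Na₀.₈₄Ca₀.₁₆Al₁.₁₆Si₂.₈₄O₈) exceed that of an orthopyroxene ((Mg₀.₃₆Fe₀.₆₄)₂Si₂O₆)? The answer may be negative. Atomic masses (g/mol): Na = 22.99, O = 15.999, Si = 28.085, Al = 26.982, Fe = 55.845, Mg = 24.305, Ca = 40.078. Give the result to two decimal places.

6.83 percentage points

M(Na₀.₈₄Ca₀.₁₆Al₁.₁₆Si₂.₈₄O₈) = 264.777 g/mol, so wt% Si = 79.761/264.777 × 100 = 30.12%.
M((Mg₀.₃₆Fe₀.₆₄)₂Si₂O₆) = 241.145 g/mol, so wt% Si = 56.170/241.145 × 100 = 23.29%.
30.12 − 23.29 = 6.83 pp.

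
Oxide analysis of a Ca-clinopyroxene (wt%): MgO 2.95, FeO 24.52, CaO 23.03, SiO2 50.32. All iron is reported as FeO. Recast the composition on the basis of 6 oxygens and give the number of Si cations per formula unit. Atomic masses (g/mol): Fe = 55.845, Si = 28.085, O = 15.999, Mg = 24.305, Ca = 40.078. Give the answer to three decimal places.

MgO: 2.95/40.304 = 0.07319 mol → 0.07319 mol Mg, 0.07319 mol O.
FeO: 24.52/71.844 = 0.34130 mol → 0.34130 mol Fe, 0.34130 mol O.
CaO: 23.03/56.077 = 0.41069 mol → 0.41069 mol Ca, 0.41069 mol O.
SiO2: 50.32/60.083 = 0.83751 mol → 0.83751 mol Si, 1.67502 mol O.
Total oxygen = 2.50020 mol. Normalization factor = 6/2.50020 = 2.39981.
Si per 6 O = 0.83751 × 2.39981 = 2.010.

2.010 Si apfu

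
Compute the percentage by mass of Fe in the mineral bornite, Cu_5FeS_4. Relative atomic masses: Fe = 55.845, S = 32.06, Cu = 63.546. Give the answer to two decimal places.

11.13 mass %

Formula mass = 5·63.546 + 1·55.845 + 4·32.06 = 501.815 g/mol, of which 55.845 g is Fe.
So Fe makes up 55.845/501.815 = 0.1113 of the mass, i.e. 11.13%.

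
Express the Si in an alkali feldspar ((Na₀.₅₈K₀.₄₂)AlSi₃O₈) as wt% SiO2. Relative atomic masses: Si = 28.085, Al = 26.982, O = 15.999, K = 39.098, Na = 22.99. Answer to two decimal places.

M((Na₀.₅₈K₀.₄₂)AlSi₃O₈) = 268.984 g/mol; M(SiO2) = 60.083 g/mol.
Moles SiO2 per formula unit = 3 Si ÷ 1 = 3.0000.
SiO2 fraction = (3.0000 × 60.083) / 268.984 = 180.249/268.984 = 0.6701.

67.01 wt%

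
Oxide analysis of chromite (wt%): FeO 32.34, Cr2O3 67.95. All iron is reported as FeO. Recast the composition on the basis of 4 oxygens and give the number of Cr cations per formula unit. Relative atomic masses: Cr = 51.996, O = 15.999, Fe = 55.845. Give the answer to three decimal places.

32.34 wt% FeO ÷ 71.844 g/mol = 0.45014 mol, giving 0.45014 Fe and 0.45014 O.
67.95 wt% Cr2O3 ÷ 151.989 g/mol = 0.44707 mol, giving 0.89414 Cr and 1.34121 O.
Oxygen sums to 1.79135; scaling by 4/1.79135 = 2.23295 puts the formula on 4 O.
Cr: 0.89414 × 2.23295 = 1.997 atoms per formula unit.

1.997 Cr apfu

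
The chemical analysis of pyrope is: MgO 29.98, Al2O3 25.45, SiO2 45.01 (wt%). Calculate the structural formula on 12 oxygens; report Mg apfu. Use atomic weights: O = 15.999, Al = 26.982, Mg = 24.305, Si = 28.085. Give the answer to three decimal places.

2.984 Mg apfu

MgO (M=40.304): mol = 0.74385; Mg = 0.74385, O = 0.74385.
Al2O3 (M=101.961): mol = 0.24961; Al = 0.49922, O = 0.74883.
SiO2 (M=60.083): mol = 0.74913; Si = 0.74913, O = 1.49826.
ΣO = 2.99094; factor = 12/ΣO = 4.01212.
Mg apfu = 0.74385 × 4.01212 = 2.984.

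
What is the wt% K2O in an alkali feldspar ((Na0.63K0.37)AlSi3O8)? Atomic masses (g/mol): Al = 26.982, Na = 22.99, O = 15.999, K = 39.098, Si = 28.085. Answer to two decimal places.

M((Na0.63K0.37)AlSi3O8) = 268.179 g/mol; M(K2O) = 94.195 g/mol.
Moles K2O per formula unit = 0.37 K ÷ 2 = 0.1850.
K2O fraction = (0.1850 × 94.195) / 268.179 = 17.426/268.179 = 0.0650.

6.50 wt%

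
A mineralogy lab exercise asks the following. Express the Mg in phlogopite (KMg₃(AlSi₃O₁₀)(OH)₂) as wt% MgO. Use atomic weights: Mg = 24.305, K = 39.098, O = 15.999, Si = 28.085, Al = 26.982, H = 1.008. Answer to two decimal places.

28.98 wt%

Molar mass of KMg₃(AlSi₃O₁₀)(OH)₂ = 1·39.098 + 3·24.305 + 1·26.982 + 3·28.085 + 12·15.999 + 2·1.008 = 417.254 g/mol.
Each formula unit contains 3 Mg, equivalent to 3/1 = 3.0000 mol MgO.
M(MgO) = 1×24.305 + 1×15.999 = 40.304 g/mol.
Mass of MgO per formula unit = 3.0000 × 40.304 = 120.912 g.
MgO wt% = 120.912 / 417.254 × 100 = 28.98%.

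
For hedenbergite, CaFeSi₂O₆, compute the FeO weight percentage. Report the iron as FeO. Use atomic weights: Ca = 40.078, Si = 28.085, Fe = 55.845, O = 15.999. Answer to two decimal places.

M(CaFeSi₂O₆) = 248.087 g/mol; M(FeO) = 71.844 g/mol.
Moles FeO per formula unit = 1 Fe ÷ 1 = 1.0000.
FeO fraction = (1.0000 × 71.844) / 248.087 = 71.844/248.087 = 0.2896.

28.96 wt%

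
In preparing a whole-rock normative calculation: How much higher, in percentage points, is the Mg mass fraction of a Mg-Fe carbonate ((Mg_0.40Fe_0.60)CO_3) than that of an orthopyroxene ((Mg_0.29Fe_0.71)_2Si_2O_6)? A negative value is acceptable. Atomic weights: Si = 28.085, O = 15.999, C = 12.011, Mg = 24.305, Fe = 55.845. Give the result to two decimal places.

3.68 percentage points

M((Mg_0.40Fe_0.60)CO_3) = 103.237 g/mol, so wt% Mg = 9.722/103.237 × 100 = 9.42%.
M((Mg_0.29Fe_0.71)_2Si_2O_6) = 245.561 g/mol, so wt% Mg = 14.097/245.561 × 100 = 5.74%.
9.42 − 5.74 = 3.68 pp.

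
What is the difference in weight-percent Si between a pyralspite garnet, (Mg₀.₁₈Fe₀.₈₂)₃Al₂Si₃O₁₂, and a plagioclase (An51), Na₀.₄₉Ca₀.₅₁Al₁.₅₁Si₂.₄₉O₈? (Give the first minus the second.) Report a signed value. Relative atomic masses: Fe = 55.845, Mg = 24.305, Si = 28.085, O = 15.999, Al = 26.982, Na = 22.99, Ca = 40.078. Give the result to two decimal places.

M((Mg₀.₁₈Fe₀.₈₂)₃Al₂Si₃O₁₂) = 480.710 g/mol, so wt% Si = 84.255/480.710 × 100 = 17.53%.
M(Na₀.₄₉Ca₀.₅₁Al₁.₅₁Si₂.₄₉O₈) = 270.371 g/mol, so wt% Si = 69.932/270.371 × 100 = 25.87%.
17.53 − 25.87 = -8.34 pp.

-8.34 percentage points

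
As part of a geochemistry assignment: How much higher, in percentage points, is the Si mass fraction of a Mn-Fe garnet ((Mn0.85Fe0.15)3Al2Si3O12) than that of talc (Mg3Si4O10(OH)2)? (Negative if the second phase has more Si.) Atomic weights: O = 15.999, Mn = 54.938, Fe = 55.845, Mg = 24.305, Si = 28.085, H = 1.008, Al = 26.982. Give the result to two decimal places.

Si in (Mn0.85Fe0.15)3Al2Si3O12: molar mass 495.429 g/mol; 3×28.085 = 84.255 g → 17.01 wt%.
Si in Mg3Si4O10(OH)2: molar mass 379.259 g/mol; 4×28.085 = 112.340 g → 29.62 wt%.
Difference = 17.01 − 29.62 = -12.61 percentage points.

-12.61 percentage points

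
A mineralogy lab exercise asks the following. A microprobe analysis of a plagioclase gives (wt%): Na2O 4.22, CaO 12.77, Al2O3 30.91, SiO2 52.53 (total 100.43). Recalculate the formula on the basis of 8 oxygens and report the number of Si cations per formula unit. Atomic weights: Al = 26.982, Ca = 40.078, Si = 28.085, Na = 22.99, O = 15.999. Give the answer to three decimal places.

2.368 Si apfu

4.22 wt% Na2O ÷ 61.979 g/mol = 0.06809 mol, giving 0.13618 Na and 0.06809 O.
12.77 wt% CaO ÷ 56.077 g/mol = 0.22772 mol, giving 0.22772 Ca and 0.22772 O.
30.91 wt% Al2O3 ÷ 101.961 g/mol = 0.30316 mol, giving 0.60632 Al and 0.90948 O.
52.53 wt% SiO2 ÷ 60.083 g/mol = 0.87429 mol, giving 0.87429 Si and 1.74858 O.
Oxygen sums to 2.95387; scaling by 8/2.95387 = 2.70831 puts the formula on 8 O.
Si: 0.87429 × 2.70831 = 2.368 atoms per formula unit.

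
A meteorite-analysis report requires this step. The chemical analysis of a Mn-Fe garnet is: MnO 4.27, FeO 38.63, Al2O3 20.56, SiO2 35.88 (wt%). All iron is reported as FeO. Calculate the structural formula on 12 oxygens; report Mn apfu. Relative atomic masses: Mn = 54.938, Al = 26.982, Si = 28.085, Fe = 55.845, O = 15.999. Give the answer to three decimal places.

MnO (M=70.937): mol = 0.06019; Mn = 0.06019, O = 0.06019.
FeO (M=71.844): mol = 0.53769; Fe = 0.53769, O = 0.53769.
Al2O3 (M=101.961): mol = 0.20165; Al = 0.40330, O = 0.60495.
SiO2 (M=60.083): mol = 0.59717; Si = 0.59717, O = 1.19434.
ΣO = 2.39717; factor = 12/ΣO = 5.00590.
Mn apfu = 0.06019 × 5.00590 = 0.301.

0.301 Mn apfu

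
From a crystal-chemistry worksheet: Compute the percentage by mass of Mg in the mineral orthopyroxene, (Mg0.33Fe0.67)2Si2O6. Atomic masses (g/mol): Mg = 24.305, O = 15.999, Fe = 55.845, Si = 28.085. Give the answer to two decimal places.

Molar mass of (Mg0.33Fe0.67)2Si2O6: 0.66·24.305 + 1.34·55.845 + 2·28.085 + 6·15.999 = 243.038 g/mol.
Mass of Mg per formula unit: 0.66 × 24.305 = 16.041 g.
Weight fraction Mg = 16.041 / 243.038 = 0.0660.

6.60 weight percent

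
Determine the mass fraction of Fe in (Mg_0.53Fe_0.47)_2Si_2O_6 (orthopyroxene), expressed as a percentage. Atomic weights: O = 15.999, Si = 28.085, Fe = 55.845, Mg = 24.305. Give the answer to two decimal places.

22.78 mass %

M((Mg_0.53Fe_0.47)_2Si_2O_6) = 230.422 g/mol.
Fe contributes 0.94 × 55.845 = 52.494 g per mole.
52.494/230.422 = 0.2278 → 22.78%.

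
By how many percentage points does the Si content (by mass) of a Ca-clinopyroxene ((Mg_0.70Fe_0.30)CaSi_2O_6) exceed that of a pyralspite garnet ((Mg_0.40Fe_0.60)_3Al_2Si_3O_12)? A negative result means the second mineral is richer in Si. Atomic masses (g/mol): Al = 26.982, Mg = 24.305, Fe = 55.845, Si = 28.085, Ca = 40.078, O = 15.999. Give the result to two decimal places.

Si in (Mg_0.70Fe_0.30)CaSi_2O_6: molar mass 226.009 g/mol; 2×28.085 = 56.170 g → 24.85 wt%.
Si in (Mg_0.40Fe_0.60)_3Al_2Si_3O_12: molar mass 459.894 g/mol; 3×28.085 = 84.255 g → 18.32 wt%.
Difference = 24.85 − 18.32 = 6.53 percentage points.

6.53 percentage points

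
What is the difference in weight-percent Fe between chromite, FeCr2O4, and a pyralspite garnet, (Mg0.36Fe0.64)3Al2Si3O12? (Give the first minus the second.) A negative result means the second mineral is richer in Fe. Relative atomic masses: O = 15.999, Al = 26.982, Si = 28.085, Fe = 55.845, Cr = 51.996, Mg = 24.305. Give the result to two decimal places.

Fe in FeCr2O4: molar mass 223.833 g/mol; 1×55.845 = 55.845 g → 24.95 wt%.
Fe in (Mg0.36Fe0.64)3Al2Si3O12: molar mass 463.679 g/mol; 1.92×55.845 = 107.222 g → 23.12 wt%.
Difference = 24.95 − 23.12 = 1.83 percentage points.

1.83 percentage points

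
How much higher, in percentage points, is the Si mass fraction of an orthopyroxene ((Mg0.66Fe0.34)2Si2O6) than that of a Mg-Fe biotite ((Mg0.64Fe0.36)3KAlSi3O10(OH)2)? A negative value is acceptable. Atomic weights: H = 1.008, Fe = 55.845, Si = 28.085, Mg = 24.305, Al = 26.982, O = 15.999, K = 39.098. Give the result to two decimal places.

M((Mg0.66Fe0.34)2Si2O6) = 222.221 g/mol, so wt% Si = 56.170/222.221 × 100 = 25.28%.
M((Mg0.64Fe0.36)3KAlSi3O10(OH)2) = 451.317 g/mol, so wt% Si = 84.255/451.317 × 100 = 18.67%.
25.28 − 18.67 = 6.61 pp.

6.61 percentage points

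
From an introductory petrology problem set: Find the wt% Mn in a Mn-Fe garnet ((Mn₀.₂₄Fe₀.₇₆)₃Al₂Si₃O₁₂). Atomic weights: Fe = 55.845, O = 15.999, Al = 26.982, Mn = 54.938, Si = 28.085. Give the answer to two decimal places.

M((Mn₀.₂₄Fe₀.₇₆)₃Al₂Si₃O₁₂) = 497.089 g/mol.
Mn contributes 0.72 × 54.938 = 39.555 g per mole.
39.555/497.089 = 0.0796 → 7.96%.

7.96 mass %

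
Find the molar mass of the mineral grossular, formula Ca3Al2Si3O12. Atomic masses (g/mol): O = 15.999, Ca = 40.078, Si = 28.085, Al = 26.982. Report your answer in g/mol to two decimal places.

450.44 g/mol

Ca: 3 × 40.078 = 120.2340
Al: 2 × 26.982 = 53.9640
Si: 3 × 28.085 = 84.2550
O: 12 × 15.999 = 191.9880
Summing the contributions gives the formula mass.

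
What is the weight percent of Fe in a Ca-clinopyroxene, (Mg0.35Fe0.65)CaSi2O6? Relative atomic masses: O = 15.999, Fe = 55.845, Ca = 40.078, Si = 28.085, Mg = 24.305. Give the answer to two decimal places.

Molar mass of (Mg0.35Fe0.65)CaSi2O6: 0.35*24.305 + 0.65*55.845 + 1*40.078 + 2*28.085 + 6*15.999 = 237.048 g/mol.
Mass of Fe per formula unit: 0.65 × 55.845 = 36.299 g.
Weight fraction Fe = 36.299 / 237.048 = 0.1531.

15.31 weight percent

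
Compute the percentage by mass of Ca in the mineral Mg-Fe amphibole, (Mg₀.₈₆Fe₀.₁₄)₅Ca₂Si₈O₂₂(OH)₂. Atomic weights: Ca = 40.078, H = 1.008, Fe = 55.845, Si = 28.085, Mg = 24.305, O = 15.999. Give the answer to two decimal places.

9.61 wt%

Molar mass of (Mg₀.₈₆Fe₀.₁₄)₅Ca₂Si₈O₂₂(OH)₂: 4.30×24.305 + 0.70×55.845 + 2×40.078 + 8×28.085 + 24×15.999 + 2×1.008 = 834.431 g/mol.
Mass of Ca per formula unit: 2 × 40.078 = 80.156 g.
Weight fraction Ca = 80.156 / 834.431 = 0.0961.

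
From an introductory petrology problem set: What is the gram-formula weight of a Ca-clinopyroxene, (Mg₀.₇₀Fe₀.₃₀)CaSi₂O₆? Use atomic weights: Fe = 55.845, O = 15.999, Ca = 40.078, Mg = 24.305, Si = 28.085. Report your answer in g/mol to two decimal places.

226.01 g/mol

M = 0.70*24.305 + 0.30*55.845 + 1*40.078 + 2*28.085 + 6*15.999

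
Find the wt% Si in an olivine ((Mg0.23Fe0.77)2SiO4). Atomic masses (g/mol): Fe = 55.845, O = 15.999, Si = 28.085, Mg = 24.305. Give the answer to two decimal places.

M((Mg0.23Fe0.77)2SiO4) = 189.263 g/mol.
Si contributes 1 × 28.085 = 28.085 g per mole.
28.085/189.263 = 0.1484 → 14.84%.

14.84 wt%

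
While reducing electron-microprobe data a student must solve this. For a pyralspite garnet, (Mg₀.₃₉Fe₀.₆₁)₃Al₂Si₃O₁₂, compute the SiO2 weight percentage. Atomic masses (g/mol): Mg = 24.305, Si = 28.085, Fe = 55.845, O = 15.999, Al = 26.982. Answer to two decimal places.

Formula mass = 460.840 g/mol.
3 Si → 3.0000 mol SiO2 per formula unit; M(SiO2) = 60.083, so SiO2 mass = 180.249 g.
180.249/460.840 × 100 = 39.11 wt%.

39.11 wt%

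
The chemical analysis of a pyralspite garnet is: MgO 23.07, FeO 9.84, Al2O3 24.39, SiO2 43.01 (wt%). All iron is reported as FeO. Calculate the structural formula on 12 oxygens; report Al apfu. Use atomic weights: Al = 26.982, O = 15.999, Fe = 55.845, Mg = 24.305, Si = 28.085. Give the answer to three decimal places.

23.07 wt% MgO ÷ 40.304 g/mol = 0.57240 mol, giving 0.57240 Mg and 0.57240 O.
9.84 wt% FeO ÷ 71.844 g/mol = 0.13696 mol, giving 0.13696 Fe and 0.13696 O.
24.39 wt% Al2O3 ÷ 101.961 g/mol = 0.23921 mol, giving 0.47842 Al and 0.71763 O.
43.01 wt% SiO2 ÷ 60.083 g/mol = 0.71584 mol, giving 0.71584 Si and 1.43168 O.
Oxygen sums to 2.85867; scaling by 12/2.85867 = 4.19776 puts the formula on 12 O.
Al: 0.47842 × 4.19776 = 2.008 atoms per formula unit.

2.008 Al apfu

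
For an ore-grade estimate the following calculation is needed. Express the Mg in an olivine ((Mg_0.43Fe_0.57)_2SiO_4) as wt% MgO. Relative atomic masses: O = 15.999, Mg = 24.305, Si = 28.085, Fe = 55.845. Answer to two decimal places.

Formula mass = 176.647 g/mol.
0.86 Mg → 0.8600 mol MgO per formula unit; M(MgO) = 40.304, so MgO mass = 34.661 g.
34.661/176.647 × 100 = 19.62 wt%.

19.62 wt%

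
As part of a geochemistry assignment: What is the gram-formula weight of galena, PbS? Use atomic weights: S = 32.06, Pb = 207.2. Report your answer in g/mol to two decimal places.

Pb: 1 × 207.2 = 207.2000
S: 1 × 32.06 = 32.0600
Summing the contributions gives the formula mass.

239.26 g/mol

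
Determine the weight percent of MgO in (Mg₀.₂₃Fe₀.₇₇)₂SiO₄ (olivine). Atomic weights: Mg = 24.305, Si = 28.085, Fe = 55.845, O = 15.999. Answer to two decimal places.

M((Mg₀.₂₃Fe₀.₇₇)₂SiO₄) = 189.263 g/mol; M(MgO) = 40.304 g/mol.
Moles MgO per formula unit = 0.46 Mg ÷ 1 = 0.4600.
MgO fraction = (0.4600 × 40.304) / 189.263 = 18.540/189.263 = 0.0980.

9.80 wt%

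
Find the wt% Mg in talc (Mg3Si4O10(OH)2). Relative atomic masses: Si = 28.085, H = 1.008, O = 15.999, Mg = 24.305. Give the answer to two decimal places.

19.23 mass %

Formula mass = 3×24.305 + 4×28.085 + 12×15.999 + 2×1.008 = 379.259 g/mol, of which 72.915 g is Mg.
So Mg makes up 72.915/379.259 = 0.1923 of the mass, i.e. 19.23%.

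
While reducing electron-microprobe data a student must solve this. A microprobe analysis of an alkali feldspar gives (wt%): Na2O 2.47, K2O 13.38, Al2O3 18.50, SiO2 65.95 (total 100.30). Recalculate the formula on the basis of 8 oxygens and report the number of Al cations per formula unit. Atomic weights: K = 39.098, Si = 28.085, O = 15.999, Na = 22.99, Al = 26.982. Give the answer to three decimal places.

2.47 wt% Na2O ÷ 61.979 g/mol = 0.03985 mol, giving 0.07970 Na and 0.03985 O.
13.38 wt% K2O ÷ 94.195 g/mol = 0.14205 mol, giving 0.28410 K and 0.14205 O.
18.50 wt% Al2O3 ÷ 101.961 g/mol = 0.18144 mol, giving 0.36288 Al and 0.54432 O.
65.95 wt% SiO2 ÷ 60.083 g/mol = 1.09765 mol, giving 1.09765 Si and 2.19530 O.
Oxygen sums to 2.92152; scaling by 8/2.92152 = 2.73830 puts the formula on 8 O.
Al: 0.36288 × 2.73830 = 0.994 atoms per formula unit.

0.994 Al apfu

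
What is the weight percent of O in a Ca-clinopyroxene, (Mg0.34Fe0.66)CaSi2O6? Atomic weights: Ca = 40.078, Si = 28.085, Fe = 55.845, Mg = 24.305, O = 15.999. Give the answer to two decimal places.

Formula mass = 0.34·24.305 + 0.66·55.845 + 1·40.078 + 2·28.085 + 6·15.999 = 237.363 g/mol, of which 95.994 g is O.
So O makes up 95.994/237.363 = 0.4044 of the mass, i.e. 40.44%.

40.44 weight percent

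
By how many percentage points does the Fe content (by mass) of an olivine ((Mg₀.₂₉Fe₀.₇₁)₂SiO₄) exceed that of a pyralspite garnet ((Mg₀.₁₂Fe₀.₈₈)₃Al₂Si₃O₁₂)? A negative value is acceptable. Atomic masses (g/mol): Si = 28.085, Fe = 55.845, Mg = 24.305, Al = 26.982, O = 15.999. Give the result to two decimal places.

12.44 percentage points

M((Mg₀.₂₉Fe₀.₇₁)₂SiO₄) = 185.478 g/mol, so wt% Fe = 79.300/185.478 × 100 = 42.75%.
M((Mg₀.₁₂Fe₀.₈₈)₃Al₂Si₃O₁₂) = 486.388 g/mol, so wt% Fe = 147.431/486.388 × 100 = 30.31%.
42.75 − 30.31 = 12.44 pp.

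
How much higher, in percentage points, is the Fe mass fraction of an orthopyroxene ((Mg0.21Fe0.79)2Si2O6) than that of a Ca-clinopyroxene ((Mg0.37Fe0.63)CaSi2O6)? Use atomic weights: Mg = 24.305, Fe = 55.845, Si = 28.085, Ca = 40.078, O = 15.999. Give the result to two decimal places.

First mineral: 88.235 g Fe in 250.607 g formula = 35.21 wt% Fe.
Second mineral: 35.182 g Fe in 236.417 g formula = 14.88 wt% Fe.
35.21% − 14.88% gives a difference of 20.33 percentage points.

20.33 percentage points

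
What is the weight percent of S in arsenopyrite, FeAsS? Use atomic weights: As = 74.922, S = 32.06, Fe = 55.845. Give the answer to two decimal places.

19.69 mass %

Formula mass = 1×55.845 + 1×74.922 + 1×32.06 = 162.827 g/mol, of which 32.060 g is S.
So S makes up 32.060/162.827 = 0.1969 of the mass, i.e. 19.69%.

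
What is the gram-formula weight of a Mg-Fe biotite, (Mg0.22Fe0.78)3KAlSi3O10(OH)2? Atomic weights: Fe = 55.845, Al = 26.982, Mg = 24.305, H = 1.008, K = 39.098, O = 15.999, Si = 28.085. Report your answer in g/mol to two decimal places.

M = 0.66*24.305 + 2.34*55.845 + 1*39.098 + 1*26.982 + 3*28.085 + 12*15.999 + 2*1.008

491.06 g/mol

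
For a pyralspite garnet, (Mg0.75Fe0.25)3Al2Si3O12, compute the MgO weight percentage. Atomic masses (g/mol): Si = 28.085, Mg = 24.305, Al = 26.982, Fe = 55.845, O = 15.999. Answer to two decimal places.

Formula mass = 426.777 g/mol.
2.25 Mg → 2.2500 mol MgO per formula unit; M(MgO) = 40.304, so MgO mass = 90.684 g.
90.684/426.777 × 100 = 21.25 wt%.

21.25 wt%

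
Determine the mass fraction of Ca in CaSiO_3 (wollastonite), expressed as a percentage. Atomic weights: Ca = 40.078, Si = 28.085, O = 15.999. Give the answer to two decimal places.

34.50 weight percent

Formula mass = 1×40.078 + 1×28.085 + 3×15.999 = 116.160 g/mol, of which 40.078 g is Ca.
So Ca makes up 40.078/116.160 = 0.3450 of the mass, i.e. 34.50%.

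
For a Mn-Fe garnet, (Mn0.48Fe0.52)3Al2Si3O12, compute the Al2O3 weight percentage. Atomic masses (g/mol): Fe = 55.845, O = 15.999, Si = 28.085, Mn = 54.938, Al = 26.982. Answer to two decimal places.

20.54 wt%

M((Mn0.48Fe0.52)3Al2Si3O12) = 496.436 g/mol; M(Al2O3) = 101.961 g/mol.
Moles Al2O3 per formula unit = 2 Al ÷ 2 = 1.0000.
Al2O3 fraction = (1.0000 × 101.961) / 496.436 = 101.961/496.436 = 0.2054.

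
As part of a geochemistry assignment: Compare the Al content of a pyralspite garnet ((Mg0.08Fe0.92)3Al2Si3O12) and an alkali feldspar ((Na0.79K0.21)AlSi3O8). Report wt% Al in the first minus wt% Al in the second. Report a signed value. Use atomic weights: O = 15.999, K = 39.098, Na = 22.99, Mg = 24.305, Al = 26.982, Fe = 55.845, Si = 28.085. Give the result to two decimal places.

M((Mg0.08Fe0.92)3Al2Si3O12) = 490.172 g/mol, so wt% Al = 53.964/490.172 × 100 = 11.01%.
M((Na0.79K0.21)AlSi3O8) = 265.602 g/mol, so wt% Al = 26.982/265.602 × 100 = 10.16%.
11.01 − 10.16 = 0.85 pp.

0.85 percentage points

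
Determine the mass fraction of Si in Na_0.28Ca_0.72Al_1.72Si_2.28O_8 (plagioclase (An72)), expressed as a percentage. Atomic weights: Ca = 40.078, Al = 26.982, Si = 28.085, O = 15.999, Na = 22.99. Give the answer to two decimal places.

Molar mass of Na_0.28Ca_0.72Al_1.72Si_2.28O_8: 0.28·22.99 + 0.72·40.078 + 1.72·26.982 + 2.28·28.085 + 8·15.999 = 273.728 g/mol.
Mass of Si per formula unit: 2.28 × 28.085 = 64.034 g.
Weight fraction Si = 64.034 / 273.728 = 0.2339.

23.39 wt%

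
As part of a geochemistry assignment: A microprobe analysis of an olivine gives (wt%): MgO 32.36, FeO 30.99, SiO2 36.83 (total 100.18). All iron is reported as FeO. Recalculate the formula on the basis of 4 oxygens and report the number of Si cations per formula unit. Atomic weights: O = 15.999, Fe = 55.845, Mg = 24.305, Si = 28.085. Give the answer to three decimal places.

0.997 Si apfu

32.36 wt% MgO ÷ 40.304 g/mol = 0.80290 mol, giving 0.80290 Mg and 0.80290 O.
30.99 wt% FeO ÷ 71.844 g/mol = 0.43135 mol, giving 0.43135 Fe and 0.43135 O.
36.83 wt% SiO2 ÷ 60.083 g/mol = 0.61299 mol, giving 0.61299 Si and 1.22598 O.
Oxygen sums to 2.46023; scaling by 4/2.46023 = 1.62586 puts the formula on 4 O.
Si: 0.61299 × 1.62586 = 0.997 atoms per formula unit.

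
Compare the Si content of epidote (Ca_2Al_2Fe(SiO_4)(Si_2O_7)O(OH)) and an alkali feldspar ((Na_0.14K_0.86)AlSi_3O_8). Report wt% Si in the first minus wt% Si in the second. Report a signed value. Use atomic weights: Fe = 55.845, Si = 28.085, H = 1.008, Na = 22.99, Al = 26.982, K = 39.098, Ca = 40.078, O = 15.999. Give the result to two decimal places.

-13.08 percentage points

Si in Ca_2Al_2Fe(SiO_4)(Si_2O_7)O(OH): molar mass 483.215 g/mol; 3×28.085 = 84.255 g → 17.44 wt%.
Si in (Na_0.14K_0.86)AlSi_3O_8: molar mass 276.072 g/mol; 3×28.085 = 84.255 g → 30.52 wt%.
Difference = 17.44 − 30.52 = -13.08 percentage points.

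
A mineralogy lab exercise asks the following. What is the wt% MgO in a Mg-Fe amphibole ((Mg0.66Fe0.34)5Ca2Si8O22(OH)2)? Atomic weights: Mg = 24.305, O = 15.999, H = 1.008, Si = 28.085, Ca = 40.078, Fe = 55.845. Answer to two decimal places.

Molar mass of (Mg0.66Fe0.34)5Ca2Si8O22(OH)2 = 3.30·24.305 + 1.70·55.845 + 2·40.078 + 8·28.085 + 24·15.999 + 2·1.008 = 865.971 g/mol.
Each formula unit contains 3.30 Mg, equivalent to 3.30/1 = 3.3000 mol MgO.
M(MgO) = 1×24.305 + 1×15.999 = 40.304 g/mol.
Mass of MgO per formula unit = 3.3000 × 40.304 = 133.003 g.
MgO wt% = 133.003 / 865.971 × 100 = 15.36%.

15.36 wt%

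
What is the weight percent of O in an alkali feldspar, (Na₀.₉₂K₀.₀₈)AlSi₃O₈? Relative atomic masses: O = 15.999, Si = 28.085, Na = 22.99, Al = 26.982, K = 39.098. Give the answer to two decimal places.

48.57 mass %

Molar mass of (Na₀.₉₂K₀.₀₈)AlSi₃O₈: 0.92*22.99 + 0.08*39.098 + 1*26.982 + 3*28.085 + 8*15.999 = 263.508 g/mol.
Mass of O per formula unit: 8 × 15.999 = 127.992 g.
Weight fraction O = 127.992 / 263.508 = 0.4857.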